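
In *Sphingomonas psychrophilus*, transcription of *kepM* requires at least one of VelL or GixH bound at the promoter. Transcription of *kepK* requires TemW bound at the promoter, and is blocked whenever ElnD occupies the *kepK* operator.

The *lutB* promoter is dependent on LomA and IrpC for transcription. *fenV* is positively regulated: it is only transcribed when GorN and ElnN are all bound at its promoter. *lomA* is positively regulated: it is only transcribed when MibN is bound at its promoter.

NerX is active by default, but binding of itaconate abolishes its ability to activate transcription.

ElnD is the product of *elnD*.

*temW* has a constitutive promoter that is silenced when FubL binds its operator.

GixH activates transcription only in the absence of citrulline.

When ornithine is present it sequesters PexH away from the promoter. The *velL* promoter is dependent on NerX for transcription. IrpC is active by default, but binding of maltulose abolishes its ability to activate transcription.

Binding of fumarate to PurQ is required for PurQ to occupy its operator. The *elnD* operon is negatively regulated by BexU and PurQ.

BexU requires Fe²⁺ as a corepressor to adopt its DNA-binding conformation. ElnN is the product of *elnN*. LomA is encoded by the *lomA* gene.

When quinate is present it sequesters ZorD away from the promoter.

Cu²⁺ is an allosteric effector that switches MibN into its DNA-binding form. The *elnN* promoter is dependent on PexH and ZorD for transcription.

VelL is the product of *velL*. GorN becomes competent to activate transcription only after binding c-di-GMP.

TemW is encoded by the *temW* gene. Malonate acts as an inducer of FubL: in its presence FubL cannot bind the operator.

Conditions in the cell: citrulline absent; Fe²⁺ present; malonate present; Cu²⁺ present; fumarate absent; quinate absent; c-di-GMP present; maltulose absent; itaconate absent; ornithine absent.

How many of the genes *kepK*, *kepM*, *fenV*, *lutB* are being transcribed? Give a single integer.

4

Malonate is present, so FubL is inactive.
With no repressor bound, *temW* is transcribed.
So TemW is produced and active.
Fe²⁺ is present, so BexU is active.
Fumarate is absent, so PurQ is inactive.
With repressor BexU bound, *elnD* is not transcribed.
So ElnD is not produced.
No repressor is bound and TemW is active, so *kepK* is transcribed.
→ *kepK* is ON.
Itaconate is absent, so NerX is active.
No repressor is bound and NerX is active, so *velL* is transcribed.
So VelL is produced and active.
Citrulline is absent, so GixH is active.
Activator VelL is present, so *kepM* is transcribed.
→ *kepM* is ON.
c-di-GMP is present, so GorN is active.
Ornithine is absent, so PexH is active.
Quinate is absent, so ZorD is active.
No repressor is bound and PexH and ZorD are active, so *elnN* is transcribed.
So ElnN is produced and active.
No repressor is bound and GorN and ElnN are active, so *fenV* is transcribed.
→ *fenV* is ON.
Cu²⁺ is present, so MibN is active.
No repressor is bound and MibN is active, so *lomA* is transcribed.
So LomA is produced and active.
Maltulose is absent, so IrpC is active.
No repressor is bound and LomA and IrpC are active, so *lutB* is transcribed.
→ *lutB* is ON.
4 of the 4 genes are transcribed.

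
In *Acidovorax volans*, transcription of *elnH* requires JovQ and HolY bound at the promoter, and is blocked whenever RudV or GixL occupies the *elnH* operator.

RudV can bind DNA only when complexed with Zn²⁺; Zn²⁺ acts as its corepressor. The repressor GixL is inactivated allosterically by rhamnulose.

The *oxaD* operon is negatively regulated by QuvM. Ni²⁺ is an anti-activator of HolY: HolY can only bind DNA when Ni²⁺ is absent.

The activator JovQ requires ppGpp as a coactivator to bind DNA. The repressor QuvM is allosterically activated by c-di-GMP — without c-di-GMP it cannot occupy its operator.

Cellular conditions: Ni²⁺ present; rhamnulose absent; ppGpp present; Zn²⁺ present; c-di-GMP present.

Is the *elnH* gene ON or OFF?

OFF

Zn²⁺ is present, so RudV is active.
Rhamnulose is absent, so GixL is active.
ppGpp is present, so JovQ is active.
Ni²⁺ is present, so HolY is inactive.
With repressor RudV bound, *elnH* is not transcribed.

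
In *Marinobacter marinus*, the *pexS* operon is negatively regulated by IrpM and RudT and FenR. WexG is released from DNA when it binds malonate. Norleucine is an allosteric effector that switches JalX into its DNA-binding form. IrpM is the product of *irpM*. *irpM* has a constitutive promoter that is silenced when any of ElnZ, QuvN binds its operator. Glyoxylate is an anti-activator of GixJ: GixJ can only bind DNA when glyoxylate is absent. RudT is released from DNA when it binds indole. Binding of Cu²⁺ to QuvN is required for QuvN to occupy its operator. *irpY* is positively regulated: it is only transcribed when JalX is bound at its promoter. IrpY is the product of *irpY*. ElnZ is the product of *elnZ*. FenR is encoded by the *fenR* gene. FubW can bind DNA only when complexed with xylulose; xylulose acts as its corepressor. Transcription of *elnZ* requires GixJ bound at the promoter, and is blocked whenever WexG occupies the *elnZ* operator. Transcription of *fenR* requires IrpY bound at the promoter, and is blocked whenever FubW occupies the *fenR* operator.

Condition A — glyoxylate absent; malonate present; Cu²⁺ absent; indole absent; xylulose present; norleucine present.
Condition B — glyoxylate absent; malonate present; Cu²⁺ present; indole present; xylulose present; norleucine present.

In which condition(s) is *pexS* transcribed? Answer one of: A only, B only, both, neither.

Condition A:
Glyoxylate is absent, so GixJ is active.
Malonate is present, so WexG is inactive.
No repressor is bound and GixJ is active, so *elnZ* is transcribed.
So ElnZ is produced and active.
Cu²⁺ is absent, so QuvN is inactive.
With repressor ElnZ bound, *irpM* is not transcribed.
So IrpM is not produced.
Indole is absent, so RudT is active.
Xylulose is present, so FubW is active.
Norleucine is present, so JalX is active.
No repressor is bound and JalX is active, so *irpY* is transcribed.
So IrpY is produced and active.
With repressor FubW bound, *fenR* is not transcribed.
So FenR is not produced.
With repressor RudT bound, *pexS* is not transcribed.
→ *pexS* is OFF in A.
Condition B:
Glyoxylate is absent, so GixJ is active.
Malonate is present, so WexG is inactive.
No repressor is bound and GixJ is active, so *elnZ* is transcribed.
So ElnZ is produced and active.
Cu²⁺ is present, so QuvN is active.
With repressor ElnZ bound, *irpM* is not transcribed.
So IrpM is not produced.
Indole is present, so RudT is inactive.
Xylulose is present, so FubW is active.
Norleucine is present, so JalX is active.
No repressor is bound and JalX is active, so *irpY* is transcribed.
So IrpY is produced and active.
With repressor FubW bound, *fenR* is not transcribed.
So FenR is not produced.
With no repressor bound, *pexS* is transcribed.
→ *pexS* is ON in B.

B only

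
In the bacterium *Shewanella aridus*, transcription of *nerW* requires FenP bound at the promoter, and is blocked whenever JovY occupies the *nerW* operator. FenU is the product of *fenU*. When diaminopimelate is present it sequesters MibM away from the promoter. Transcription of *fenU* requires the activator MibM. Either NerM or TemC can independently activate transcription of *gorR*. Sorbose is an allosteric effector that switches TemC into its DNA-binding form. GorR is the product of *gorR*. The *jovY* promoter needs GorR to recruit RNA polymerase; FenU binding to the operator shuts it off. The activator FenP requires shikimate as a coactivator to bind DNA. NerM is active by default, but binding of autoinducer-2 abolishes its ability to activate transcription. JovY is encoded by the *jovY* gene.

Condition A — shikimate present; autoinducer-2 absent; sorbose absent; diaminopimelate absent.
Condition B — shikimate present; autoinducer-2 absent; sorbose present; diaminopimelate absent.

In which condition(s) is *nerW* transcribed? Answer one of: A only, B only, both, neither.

Condition A:
Shikimate is present, so FenP is active.
Autoinducer-2 is absent, so NerM is active.
Sorbose is absent, so TemC is inactive.
Activator NerM is present, so *gorR* is transcribed.
So GorR is produced and active.
Diaminopimelate is absent, so MibM is active.
No repressor is bound and MibM is active, so *fenU* is transcribed.
So FenU is produced and active.
With repressor FenU bound, *jovY* is not transcribed.
So JovY is not produced.
No repressor is bound and FenP is active, so *nerW* is transcribed.
→ *nerW* is ON in A.
Condition B:
Shikimate is present, so FenP is active.
Autoinducer-2 is absent, so NerM is active.
Sorbose is present, so TemC is active.
Activator NerM is present, so *gorR* is transcribed.
So GorR is produced and active.
Diaminopimelate is absent, so MibM is active.
No repressor is bound and MibM is active, so *fenU* is transcribed.
So FenU is produced and active.
With repressor FenU bound, *jovY* is not transcribed.
So JovY is not produced.
No repressor is bound and FenP is active, so *nerW* is transcribed.
→ *nerW* is ON in B.

both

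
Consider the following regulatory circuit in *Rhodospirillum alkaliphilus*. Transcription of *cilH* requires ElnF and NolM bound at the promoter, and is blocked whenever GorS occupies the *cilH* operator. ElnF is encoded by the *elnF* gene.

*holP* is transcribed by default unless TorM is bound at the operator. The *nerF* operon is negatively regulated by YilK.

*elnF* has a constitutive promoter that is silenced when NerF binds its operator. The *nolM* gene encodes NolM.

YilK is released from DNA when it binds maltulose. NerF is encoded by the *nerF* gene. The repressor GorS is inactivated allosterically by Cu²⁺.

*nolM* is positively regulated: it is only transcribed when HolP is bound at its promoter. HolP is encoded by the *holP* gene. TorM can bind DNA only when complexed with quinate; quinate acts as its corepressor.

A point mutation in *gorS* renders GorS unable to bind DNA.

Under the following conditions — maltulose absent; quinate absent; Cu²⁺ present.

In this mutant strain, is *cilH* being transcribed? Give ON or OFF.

ON

Maltulose is absent, so YilK is active.
With repressor YilK bound, *nerF* is not transcribed.
So NerF is not produced.
With no repressor bound, *elnF* is transcribed.
So ElnF is produced and active.
GorS is non-functional in this strain, so it has no effect.
Quinate is absent, so TorM is inactive.
With no repressor bound, *holP* is transcribed.
So HolP is produced and active.
No repressor is bound and HolP is active, so *nolM* is transcribed.
So NolM is produced and active.
No repressor is bound and ElnF and NolM are active, so *cilH* is transcribed.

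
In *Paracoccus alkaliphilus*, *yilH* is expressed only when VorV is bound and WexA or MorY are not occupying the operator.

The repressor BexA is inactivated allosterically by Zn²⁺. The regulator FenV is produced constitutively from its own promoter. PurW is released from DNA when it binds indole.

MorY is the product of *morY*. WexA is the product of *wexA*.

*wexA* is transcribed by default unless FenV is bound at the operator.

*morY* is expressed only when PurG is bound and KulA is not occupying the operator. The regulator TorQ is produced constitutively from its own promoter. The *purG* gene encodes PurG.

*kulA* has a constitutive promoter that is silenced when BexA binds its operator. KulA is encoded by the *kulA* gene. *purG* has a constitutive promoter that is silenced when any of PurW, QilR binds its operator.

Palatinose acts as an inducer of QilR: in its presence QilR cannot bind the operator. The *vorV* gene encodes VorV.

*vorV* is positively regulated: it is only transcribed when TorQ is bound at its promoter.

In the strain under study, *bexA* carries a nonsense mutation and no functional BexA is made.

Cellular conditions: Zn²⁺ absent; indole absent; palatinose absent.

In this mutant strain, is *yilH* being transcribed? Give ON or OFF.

ON

TorQ is produced constitutively and is active.
No repressor is bound and TorQ is active, so *vorV* is transcribed.
So VorV is produced and active.
FenV is produced constitutively and is active.
With repressor FenV bound, *wexA* is not transcribed.
So WexA is not produced.
Indole is absent, so PurW is active.
Palatinose is absent, so QilR is active.
With repressor PurW bound, *purG* is not transcribed.
So PurG is not produced.
BexA is non-functional in this strain, so it has no effect.
With no repressor bound, *kulA* is transcribed.
So KulA is produced and active.
With repressor KulA bound, *morY* is not transcribed.
So MorY is not produced.
No repressor is bound and VorV is active, so *yilH* is transcribed.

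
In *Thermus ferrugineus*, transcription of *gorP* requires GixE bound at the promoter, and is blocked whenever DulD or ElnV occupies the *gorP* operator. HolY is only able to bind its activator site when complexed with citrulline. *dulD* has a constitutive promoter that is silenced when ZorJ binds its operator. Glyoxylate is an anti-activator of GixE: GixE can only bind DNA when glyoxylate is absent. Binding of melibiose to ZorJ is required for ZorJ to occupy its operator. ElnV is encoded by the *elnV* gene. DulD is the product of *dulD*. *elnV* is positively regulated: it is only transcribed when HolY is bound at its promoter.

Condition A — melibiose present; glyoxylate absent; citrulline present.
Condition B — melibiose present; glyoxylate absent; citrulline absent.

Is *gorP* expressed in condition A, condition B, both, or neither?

B only

Condition A:
Melibiose is present, so ZorJ is active.
With repressor ZorJ bound, *dulD* is not transcribed.
So DulD is not produced.
Glyoxylate is absent, so GixE is active.
Citrulline is present, so HolY is active.
No repressor is bound and HolY is active, so *elnV* is transcribed.
So ElnV is produced and active.
With repressor ElnV bound, *gorP* is not transcribed.
→ *gorP* is OFF in A.
Condition B:
Melibiose is present, so ZorJ is active.
With repressor ZorJ bound, *dulD* is not transcribed.
So DulD is not produced.
Glyoxylate is absent, so GixE is active.
Citrulline is absent, so HolY is inactive.
Required activator HolY is absent, so *elnV* is not transcribed.
So ElnV is not produced.
No repressor is bound and GixE is active, so *gorP* is transcribed.
→ *gorP* is ON in B.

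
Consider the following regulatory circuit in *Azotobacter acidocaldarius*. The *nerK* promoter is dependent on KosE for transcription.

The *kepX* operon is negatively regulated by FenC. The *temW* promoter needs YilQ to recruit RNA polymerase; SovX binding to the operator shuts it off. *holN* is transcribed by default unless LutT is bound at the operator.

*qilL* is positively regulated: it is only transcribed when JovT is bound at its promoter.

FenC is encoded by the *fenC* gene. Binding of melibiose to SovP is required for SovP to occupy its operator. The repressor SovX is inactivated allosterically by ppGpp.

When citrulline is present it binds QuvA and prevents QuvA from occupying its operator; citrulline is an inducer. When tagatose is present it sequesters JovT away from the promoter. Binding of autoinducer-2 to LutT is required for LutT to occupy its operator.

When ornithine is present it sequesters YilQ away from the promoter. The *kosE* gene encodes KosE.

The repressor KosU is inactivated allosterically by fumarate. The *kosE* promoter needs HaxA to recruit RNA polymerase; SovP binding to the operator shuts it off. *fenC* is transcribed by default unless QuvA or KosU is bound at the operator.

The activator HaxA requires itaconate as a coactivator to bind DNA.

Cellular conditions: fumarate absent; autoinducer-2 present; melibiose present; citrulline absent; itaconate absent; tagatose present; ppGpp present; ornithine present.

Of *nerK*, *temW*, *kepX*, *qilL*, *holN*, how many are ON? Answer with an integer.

Melibiose is present, so SovP is active.
Itaconate is absent, so HaxA is inactive.
With repressor SovP bound, *kosE* is not transcribed.
So KosE is not produced.
Required activator KosE is absent, so *nerK* is not transcribed.
→ *nerK* is OFF.
Ornithine is present, so YilQ is inactive.
ppGpp is present, so SovX is inactive.
Required activator YilQ is absent, so *temW* is not transcribed.
→ *temW* is OFF.
Citrulline is absent, so QuvA is active.
Fumarate is absent, so KosU is active.
With repressor QuvA bound, *fenC* is not transcribed.
So FenC is not produced.
With no repressor bound, *kepX* is transcribed.
→ *kepX* is ON.
Tagatose is present, so JovT is inactive.
Required activator JovT is absent, so *qilL* is not transcribed.
→ *qilL* is OFF.
Autoinducer-2 is present, so LutT is active.
With repressor LutT bound, *holN* is not transcribed.
→ *holN* is OFF.
1 of the 5 genes is transcribed.

1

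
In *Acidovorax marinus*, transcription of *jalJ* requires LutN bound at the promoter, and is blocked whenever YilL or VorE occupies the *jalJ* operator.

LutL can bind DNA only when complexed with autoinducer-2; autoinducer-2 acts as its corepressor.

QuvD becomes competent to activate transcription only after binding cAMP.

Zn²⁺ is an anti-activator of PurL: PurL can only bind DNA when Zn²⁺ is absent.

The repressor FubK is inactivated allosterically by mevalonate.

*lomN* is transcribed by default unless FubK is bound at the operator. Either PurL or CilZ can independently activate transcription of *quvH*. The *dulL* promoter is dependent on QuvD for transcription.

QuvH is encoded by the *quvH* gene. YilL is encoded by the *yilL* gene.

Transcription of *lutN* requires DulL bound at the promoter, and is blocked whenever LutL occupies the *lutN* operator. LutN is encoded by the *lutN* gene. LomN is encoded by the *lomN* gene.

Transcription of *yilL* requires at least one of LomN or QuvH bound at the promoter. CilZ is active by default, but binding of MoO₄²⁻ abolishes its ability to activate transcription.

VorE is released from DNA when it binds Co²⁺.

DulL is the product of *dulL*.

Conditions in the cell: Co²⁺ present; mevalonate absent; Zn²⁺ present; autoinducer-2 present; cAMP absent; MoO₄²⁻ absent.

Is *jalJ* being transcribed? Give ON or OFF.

OFF

Autoinducer-2 is present, so LutL is active.
cAMP is absent, so QuvD is inactive.
Required activator QuvD is absent, so *dulL* is not transcribed.
So DulL is not produced.
With repressor LutL bound, *lutN* is not transcribed.
So LutN is not produced.
Mevalonate is absent, so FubK is active.
With repressor FubK bound, *lomN* is not transcribed.
So LomN is not produced.
Zn²⁺ is present, so PurL is inactive.
MoO₄²⁻ is absent, so CilZ is active.
Activator CilZ is present, so *quvH* is transcribed.
So QuvH is produced and active.
Activator QuvH is present, so *yilL* is transcribed.
So YilL is produced and active.
Co²⁺ is present, so VorE is inactive.
With repressor YilL bound, *jalJ* is not transcribed.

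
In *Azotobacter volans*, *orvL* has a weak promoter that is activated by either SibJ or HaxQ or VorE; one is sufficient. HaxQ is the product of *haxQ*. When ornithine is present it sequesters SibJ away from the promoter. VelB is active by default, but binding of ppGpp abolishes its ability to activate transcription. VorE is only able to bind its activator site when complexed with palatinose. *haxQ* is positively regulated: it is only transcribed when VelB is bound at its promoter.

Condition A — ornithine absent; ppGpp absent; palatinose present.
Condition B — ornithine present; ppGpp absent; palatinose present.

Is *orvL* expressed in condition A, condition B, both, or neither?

Condition A:
Ornithine is absent, so SibJ is active.
ppGpp is absent, so VelB is active.
No repressor is bound and VelB is active, so *haxQ* is transcribed.
So HaxQ is produced and active.
Palatinose is present, so VorE is active.
Activator SibJ is present, so *orvL* is transcribed.
→ *orvL* is ON in A.
Condition B:
Ornithine is present, so SibJ is inactive.
ppGpp is absent, so VelB is active.
No repressor is bound and VelB is active, so *haxQ* is transcribed.
So HaxQ is produced and active.
Palatinose is present, so VorE is active.
Activator HaxQ is present, so *orvL* is transcribed.
→ *orvL* is ON in B.

both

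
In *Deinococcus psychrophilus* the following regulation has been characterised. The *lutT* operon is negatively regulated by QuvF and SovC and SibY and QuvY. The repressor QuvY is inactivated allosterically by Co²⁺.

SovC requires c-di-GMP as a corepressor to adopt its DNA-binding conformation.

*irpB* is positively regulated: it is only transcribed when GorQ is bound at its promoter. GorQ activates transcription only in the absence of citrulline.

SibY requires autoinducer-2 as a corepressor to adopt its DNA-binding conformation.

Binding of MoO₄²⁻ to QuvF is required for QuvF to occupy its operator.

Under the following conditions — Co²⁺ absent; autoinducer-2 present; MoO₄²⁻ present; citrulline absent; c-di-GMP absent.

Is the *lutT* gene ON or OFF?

MoO₄²⁻ is present, so QuvF is active.
c-di-GMP is absent, so SovC is inactive.
Autoinducer-2 is present, so SibY is active.
Co²⁺ is absent, so QuvY is active.
With repressor QuvF bound, *lutT* is not transcribed.

OFF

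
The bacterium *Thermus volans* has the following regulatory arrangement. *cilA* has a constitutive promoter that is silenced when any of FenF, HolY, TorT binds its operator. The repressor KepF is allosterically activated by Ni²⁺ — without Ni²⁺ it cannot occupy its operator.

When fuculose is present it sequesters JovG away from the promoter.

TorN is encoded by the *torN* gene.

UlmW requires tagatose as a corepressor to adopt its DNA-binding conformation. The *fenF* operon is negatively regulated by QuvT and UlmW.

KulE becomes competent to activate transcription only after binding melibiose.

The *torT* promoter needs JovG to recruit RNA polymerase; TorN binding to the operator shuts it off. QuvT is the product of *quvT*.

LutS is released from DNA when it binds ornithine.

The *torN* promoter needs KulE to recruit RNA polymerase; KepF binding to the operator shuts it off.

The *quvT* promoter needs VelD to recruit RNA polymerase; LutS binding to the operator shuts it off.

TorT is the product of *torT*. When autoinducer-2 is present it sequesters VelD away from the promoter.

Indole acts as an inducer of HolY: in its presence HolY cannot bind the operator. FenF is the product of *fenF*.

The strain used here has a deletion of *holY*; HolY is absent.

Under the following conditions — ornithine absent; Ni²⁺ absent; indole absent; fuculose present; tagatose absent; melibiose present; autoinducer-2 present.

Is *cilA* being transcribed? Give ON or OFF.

OFF

Autoinducer-2 is present, so VelD is inactive.
Ornithine is absent, so LutS is active.
With repressor LutS bound, *quvT* is not transcribed.
So QuvT is not produced.
Tagatose is absent, so UlmW is inactive.
With no repressor bound, *fenF* is transcribed.
So FenF is produced and active.
HolY is non-functional in this strain, so it has no effect.
Fuculose is present, so JovG is inactive.
Melibiose is present, so KulE is active.
Ni²⁺ is absent, so KepF is inactive.
No repressor is bound and KulE is active, so *torN* is transcribed.
So TorN is produced and active.
With repressor TorN bound, *torT* is not transcribed.
So TorT is not produced.
With repressor FenF bound, *cilA* is not transcribed.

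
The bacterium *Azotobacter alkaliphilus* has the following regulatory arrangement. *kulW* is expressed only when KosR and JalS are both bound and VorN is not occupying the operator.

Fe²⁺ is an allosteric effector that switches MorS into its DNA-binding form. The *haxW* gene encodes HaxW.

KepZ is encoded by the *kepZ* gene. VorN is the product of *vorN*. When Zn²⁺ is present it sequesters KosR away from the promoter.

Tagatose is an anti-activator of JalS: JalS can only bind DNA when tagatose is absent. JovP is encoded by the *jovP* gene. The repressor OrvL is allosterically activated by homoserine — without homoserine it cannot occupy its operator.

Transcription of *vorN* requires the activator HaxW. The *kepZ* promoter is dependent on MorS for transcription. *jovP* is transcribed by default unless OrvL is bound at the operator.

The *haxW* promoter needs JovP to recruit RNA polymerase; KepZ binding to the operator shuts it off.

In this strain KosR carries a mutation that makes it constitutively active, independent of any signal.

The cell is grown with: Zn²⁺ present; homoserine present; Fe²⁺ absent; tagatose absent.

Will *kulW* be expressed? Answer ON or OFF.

KosR is constitutively active in this strain.
Tagatose is absent, so JalS is active.
Fe²⁺ is absent, so MorS is inactive.
Required activator MorS is absent, so *kepZ* is not transcribed.
So KepZ is not produced.
Homoserine is present, so OrvL is active.
With repressor OrvL bound, *jovP* is not transcribed.
So JovP is not produced.
Required activator JovP is absent, so *haxW* is not transcribed.
So HaxW is not produced.
Required activator HaxW is absent, so *vorN* is not transcribed.
So VorN is not produced.
No repressor is bound and KosR and JalS are active, so *kulW* is transcribed.

ON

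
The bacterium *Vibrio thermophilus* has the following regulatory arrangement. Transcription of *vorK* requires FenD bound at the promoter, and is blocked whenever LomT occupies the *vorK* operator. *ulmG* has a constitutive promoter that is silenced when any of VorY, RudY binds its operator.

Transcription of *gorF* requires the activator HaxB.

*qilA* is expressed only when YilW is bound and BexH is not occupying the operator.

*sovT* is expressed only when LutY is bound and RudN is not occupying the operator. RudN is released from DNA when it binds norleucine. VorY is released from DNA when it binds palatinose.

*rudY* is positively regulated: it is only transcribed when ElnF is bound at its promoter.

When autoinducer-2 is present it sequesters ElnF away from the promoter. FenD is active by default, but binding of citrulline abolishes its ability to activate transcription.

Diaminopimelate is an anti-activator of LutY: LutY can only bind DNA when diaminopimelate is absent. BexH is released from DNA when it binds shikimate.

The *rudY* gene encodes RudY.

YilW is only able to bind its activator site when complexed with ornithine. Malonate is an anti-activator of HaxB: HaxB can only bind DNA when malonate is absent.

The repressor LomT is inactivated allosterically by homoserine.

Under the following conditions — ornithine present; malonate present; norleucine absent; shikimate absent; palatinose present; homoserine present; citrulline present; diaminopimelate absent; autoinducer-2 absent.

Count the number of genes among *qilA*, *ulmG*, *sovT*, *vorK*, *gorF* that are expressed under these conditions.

Shikimate is absent, so BexH is active.
Ornithine is present, so YilW is active.
With repressor BexH bound, *qilA* is not transcribed.
→ *qilA* is OFF.
Palatinose is present, so VorY is inactive.
Autoinducer-2 is absent, so ElnF is active.
No repressor is bound and ElnF is active, so *rudY* is transcribed.
So RudY is produced and active.
With repressor RudY bound, *ulmG* is not transcribed.
→ *ulmG* is OFF.
Norleucine is absent, so RudN is active.
Diaminopimelate is absent, so LutY is active.
With repressor RudN bound, *sovT* is not transcribed.
→ *sovT* is OFF.
Homoserine is present, so LomT is inactive.
Citrulline is present, so FenD is inactive.
Required activator FenD is absent, so *vorK* is not transcribed.
→ *vorK* is OFF.
Malonate is present, so HaxB is inactive.
Required activator HaxB is absent, so *gorF* is not transcribed.
→ *gorF* is OFF.
0 of the 5 genes are transcribed.

0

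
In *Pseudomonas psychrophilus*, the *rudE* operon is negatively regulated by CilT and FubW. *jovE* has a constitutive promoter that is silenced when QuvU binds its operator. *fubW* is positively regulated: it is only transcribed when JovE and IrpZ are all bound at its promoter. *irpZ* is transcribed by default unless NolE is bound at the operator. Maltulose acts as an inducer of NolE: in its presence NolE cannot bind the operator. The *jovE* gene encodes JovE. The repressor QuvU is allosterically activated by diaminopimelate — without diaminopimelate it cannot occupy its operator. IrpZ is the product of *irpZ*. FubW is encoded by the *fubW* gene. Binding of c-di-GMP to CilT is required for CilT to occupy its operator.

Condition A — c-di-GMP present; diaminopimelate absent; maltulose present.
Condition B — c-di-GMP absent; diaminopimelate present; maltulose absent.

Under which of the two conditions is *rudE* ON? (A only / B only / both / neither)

B only

Condition A:
c-di-GMP is present, so CilT is active.
Diaminopimelate is absent, so QuvU is inactive.
With no repressor bound, *jovE* is transcribed.
So JovE is produced and active.
Maltulose is present, so NolE is inactive.
With no repressor bound, *irpZ* is transcribed.
So IrpZ is produced and active.
No repressor is bound and JovE and IrpZ are active, so *fubW* is transcribed.
So FubW is produced and active.
With repressor CilT bound, *rudE* is not transcribed.
→ *rudE* is OFF in A.
Condition B:
c-di-GMP is absent, so CilT is inactive.
Diaminopimelate is present, so QuvU is active.
With repressor QuvU bound, *jovE* is not transcribed.
So JovE is not produced.
Maltulose is absent, so NolE is active.
With repressor NolE bound, *irpZ* is not transcribed.
So IrpZ is not produced.
Required activator JovE is absent, so *fubW* is not transcribed.
So FubW is not produced.
With no repressor bound, *rudE* is transcribed.
→ *rudE* is ON in B.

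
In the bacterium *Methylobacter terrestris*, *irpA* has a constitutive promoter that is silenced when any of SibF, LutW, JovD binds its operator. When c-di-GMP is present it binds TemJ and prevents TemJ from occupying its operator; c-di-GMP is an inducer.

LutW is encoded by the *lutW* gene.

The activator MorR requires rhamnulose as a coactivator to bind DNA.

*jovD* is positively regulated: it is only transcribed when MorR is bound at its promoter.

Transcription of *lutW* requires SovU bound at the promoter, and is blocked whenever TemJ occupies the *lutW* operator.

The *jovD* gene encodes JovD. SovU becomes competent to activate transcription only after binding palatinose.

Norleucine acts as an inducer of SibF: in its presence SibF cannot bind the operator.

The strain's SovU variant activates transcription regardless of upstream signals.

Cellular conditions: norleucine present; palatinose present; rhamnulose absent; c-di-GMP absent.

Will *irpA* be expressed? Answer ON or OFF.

Norleucine is present, so SibF is inactive.
SovU is constitutively active in this strain.
c-di-GMP is absent, so TemJ is active.
With repressor TemJ bound, *lutW* is not transcribed.
So LutW is not produced.
Rhamnulose is absent, so MorR is inactive.
Required activator MorR is absent, so *jovD* is not transcribed.
So JovD is not produced.
With no repressor bound, *irpA* is transcribed.

ON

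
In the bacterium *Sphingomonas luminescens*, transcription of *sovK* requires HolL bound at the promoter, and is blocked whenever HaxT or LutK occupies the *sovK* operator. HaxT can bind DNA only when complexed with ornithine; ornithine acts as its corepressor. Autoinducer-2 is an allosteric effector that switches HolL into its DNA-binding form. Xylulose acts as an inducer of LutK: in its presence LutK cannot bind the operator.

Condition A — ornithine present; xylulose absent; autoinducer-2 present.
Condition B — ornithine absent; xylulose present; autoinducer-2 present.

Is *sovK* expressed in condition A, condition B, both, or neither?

Condition A:
Ornithine is present, so HaxT is active.
Xylulose is absent, so LutK is active.
Autoinducer-2 is present, so HolL is active.
With repressor HaxT bound, *sovK* is not transcribed.
→ *sovK* is OFF in A.
Condition B:
Ornithine is absent, so HaxT is inactive.
Xylulose is present, so LutK is inactive.
Autoinducer-2 is present, so HolL is active.
No repressor is bound and HolL is active, so *sovK* is transcribed.
→ *sovK* is ON in B.

B only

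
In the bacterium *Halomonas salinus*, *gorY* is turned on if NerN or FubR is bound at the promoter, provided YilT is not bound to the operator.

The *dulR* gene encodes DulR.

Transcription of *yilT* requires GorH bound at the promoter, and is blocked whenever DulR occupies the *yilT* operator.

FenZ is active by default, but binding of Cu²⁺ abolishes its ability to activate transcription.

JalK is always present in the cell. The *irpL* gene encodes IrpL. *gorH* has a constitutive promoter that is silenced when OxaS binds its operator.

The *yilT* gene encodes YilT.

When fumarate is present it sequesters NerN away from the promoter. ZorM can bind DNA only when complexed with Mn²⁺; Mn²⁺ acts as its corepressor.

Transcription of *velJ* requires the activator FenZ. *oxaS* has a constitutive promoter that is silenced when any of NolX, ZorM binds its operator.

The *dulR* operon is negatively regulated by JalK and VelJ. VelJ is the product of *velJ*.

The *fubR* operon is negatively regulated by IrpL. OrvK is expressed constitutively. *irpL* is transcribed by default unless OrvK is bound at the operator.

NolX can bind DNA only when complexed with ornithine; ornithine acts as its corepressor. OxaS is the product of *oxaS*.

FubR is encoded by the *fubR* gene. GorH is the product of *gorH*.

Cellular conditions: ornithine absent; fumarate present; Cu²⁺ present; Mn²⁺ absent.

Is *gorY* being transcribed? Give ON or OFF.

ON

Fumarate is present, so NerN is inactive.
OrvK is produced constitutively and is active.
With repressor OrvK bound, *irpL* is not transcribed.
So IrpL is not produced.
With no repressor bound, *fubR* is transcribed.
So FubR is produced and active.
JalK is produced constitutively and is active.
Cu²⁺ is present, so FenZ is inactive.
Required activator FenZ is absent, so *velJ* is not transcribed.
So VelJ is not produced.
With repressor JalK bound, *dulR* is not transcribed.
So DulR is not produced.
Ornithine is absent, so NolX is inactive.
Mn²⁺ is absent, so ZorM is inactive.
With no repressor bound, *oxaS* is transcribed.
So OxaS is produced and active.
With repressor OxaS bound, *gorH* is not transcribed.
So GorH is not produced.
Required activator GorH is absent, so *yilT* is not transcribed.
So YilT is not produced.
Activator FubR is present, so *gorY* is transcribed.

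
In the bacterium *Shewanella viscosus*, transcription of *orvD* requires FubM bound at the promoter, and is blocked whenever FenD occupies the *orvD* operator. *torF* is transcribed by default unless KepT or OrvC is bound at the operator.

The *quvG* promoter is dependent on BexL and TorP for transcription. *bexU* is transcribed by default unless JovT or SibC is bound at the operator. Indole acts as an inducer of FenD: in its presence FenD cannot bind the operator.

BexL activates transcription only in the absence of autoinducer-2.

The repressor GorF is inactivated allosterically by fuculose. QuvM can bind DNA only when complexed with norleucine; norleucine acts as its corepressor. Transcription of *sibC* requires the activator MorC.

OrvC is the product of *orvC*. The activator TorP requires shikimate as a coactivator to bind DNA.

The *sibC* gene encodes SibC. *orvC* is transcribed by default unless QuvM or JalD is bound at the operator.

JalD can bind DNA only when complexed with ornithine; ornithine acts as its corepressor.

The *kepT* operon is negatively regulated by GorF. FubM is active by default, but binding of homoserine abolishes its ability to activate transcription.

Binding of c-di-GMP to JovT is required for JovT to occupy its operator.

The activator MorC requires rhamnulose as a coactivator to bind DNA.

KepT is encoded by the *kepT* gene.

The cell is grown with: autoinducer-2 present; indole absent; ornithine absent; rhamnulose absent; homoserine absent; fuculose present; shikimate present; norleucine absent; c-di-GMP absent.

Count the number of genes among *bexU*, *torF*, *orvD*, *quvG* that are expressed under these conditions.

1

c-di-GMP is absent, so JovT is inactive.
Rhamnulose is absent, so MorC is inactive.
Required activator MorC is absent, so *sibC* is not transcribed.
So SibC is not produced.
With no repressor bound, *bexU* is transcribed.
→ *bexU* is ON.
Fuculose is present, so GorF is inactive.
With no repressor bound, *kepT* is transcribed.
So KepT is produced and active.
Norleucine is absent, so QuvM is inactive.
Ornithine is absent, so JalD is inactive.
With no repressor bound, *orvC* is transcribed.
So OrvC is produced and active.
With repressor KepT bound, *torF* is not transcribed.
→ *torF* is OFF.
Homoserine is absent, so FubM is active.
Indole is absent, so FenD is active.
With repressor FenD bound, *orvD* is not transcribed.
→ *orvD* is OFF.
Autoinducer-2 is present, so BexL is inactive.
Shikimate is present, so TorP is active.
Required activator BexL is absent, so *quvG* is not transcribed.
→ *quvG* is OFF.
1 of the 4 genes is transcribed.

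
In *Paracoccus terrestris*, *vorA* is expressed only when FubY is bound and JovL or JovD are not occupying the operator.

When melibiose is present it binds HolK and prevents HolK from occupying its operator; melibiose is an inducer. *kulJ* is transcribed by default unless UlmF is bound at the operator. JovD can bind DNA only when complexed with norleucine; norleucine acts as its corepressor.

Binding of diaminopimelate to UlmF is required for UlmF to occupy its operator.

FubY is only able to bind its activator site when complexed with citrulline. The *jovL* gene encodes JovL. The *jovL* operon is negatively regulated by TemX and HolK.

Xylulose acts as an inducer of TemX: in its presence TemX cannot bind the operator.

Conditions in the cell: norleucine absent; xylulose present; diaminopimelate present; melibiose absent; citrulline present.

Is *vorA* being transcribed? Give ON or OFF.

Xylulose is present, so TemX is inactive.
Melibiose is absent, so HolK is active.
With repressor HolK bound, *jovL* is not transcribed.
So JovL is not produced.
Norleucine is absent, so JovD is inactive.
Citrulline is present, so FubY is active.
No repressor is bound and FubY is active, so *vorA* is transcribed.

ON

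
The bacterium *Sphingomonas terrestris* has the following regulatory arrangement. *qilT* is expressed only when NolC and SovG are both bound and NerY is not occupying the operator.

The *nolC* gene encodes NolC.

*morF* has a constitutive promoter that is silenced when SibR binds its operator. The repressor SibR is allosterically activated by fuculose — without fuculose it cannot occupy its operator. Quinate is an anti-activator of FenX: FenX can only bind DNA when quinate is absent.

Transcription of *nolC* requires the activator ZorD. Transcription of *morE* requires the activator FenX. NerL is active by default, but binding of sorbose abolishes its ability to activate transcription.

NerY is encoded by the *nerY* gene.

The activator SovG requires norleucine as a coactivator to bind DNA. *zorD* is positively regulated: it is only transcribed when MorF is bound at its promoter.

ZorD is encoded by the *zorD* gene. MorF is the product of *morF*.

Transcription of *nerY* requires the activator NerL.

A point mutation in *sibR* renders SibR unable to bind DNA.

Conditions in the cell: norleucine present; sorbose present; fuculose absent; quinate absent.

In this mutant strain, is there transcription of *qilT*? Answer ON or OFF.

ON

SibR is non-functional in this strain, so it has no effect.
With no repressor bound, *morF* is transcribed.
So MorF is produced and active.
No repressor is bound and MorF is active, so *zorD* is transcribed.
So ZorD is produced and active.
No repressor is bound and ZorD is active, so *nolC* is transcribed.
So NolC is produced and active.
Norleucine is present, so SovG is active.
Sorbose is present, so NerL is inactive.
Required activator NerL is absent, so *nerY* is not transcribed.
So NerY is not produced.
No repressor is bound and NolC and SovG are active, so *qilT* is transcribed.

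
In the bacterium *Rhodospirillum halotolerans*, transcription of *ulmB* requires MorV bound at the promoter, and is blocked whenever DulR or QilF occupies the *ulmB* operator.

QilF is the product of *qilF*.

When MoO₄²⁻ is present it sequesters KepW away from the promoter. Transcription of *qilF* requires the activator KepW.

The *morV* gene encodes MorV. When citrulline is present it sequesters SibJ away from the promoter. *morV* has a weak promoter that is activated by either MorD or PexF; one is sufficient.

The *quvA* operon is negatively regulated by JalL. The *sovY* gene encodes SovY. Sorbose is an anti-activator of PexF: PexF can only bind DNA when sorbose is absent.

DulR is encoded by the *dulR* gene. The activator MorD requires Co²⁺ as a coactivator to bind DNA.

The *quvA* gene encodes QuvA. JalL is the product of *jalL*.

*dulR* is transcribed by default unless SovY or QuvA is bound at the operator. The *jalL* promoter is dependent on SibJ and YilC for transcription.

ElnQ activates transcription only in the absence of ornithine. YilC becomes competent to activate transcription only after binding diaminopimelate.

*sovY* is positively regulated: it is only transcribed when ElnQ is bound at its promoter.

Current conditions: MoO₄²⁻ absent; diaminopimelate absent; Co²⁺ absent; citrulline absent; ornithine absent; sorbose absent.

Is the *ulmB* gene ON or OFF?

OFF

Ornithine is absent, so ElnQ is active.
No repressor is bound and ElnQ is active, so *sovY* is transcribed.
So SovY is produced and active.
Citrulline is absent, so SibJ is active.
Diaminopimelate is absent, so YilC is inactive.
Required activator YilC is absent, so *jalL* is not transcribed.
So JalL is not produced.
With no repressor bound, *quvA* is transcribed.
So QuvA is produced and active.
With repressor SovY bound, *dulR* is not transcribed.
So DulR is not produced.
MoO₄²⁻ is absent, so KepW is active.
No repressor is bound and KepW is active, so *qilF* is transcribed.
So QilF is produced and active.
Co²⁺ is absent, so MorD is inactive.
Sorbose is absent, so PexF is active.
Activator PexF is present, so *morV* is transcribed.
So MorV is produced and active.
With repressor QilF bound, *ulmB* is not transcribed.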